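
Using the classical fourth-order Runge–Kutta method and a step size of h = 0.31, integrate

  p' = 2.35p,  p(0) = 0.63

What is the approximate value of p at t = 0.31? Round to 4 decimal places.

RK4: k1 = f(t_n, p_n); k2 = f(t_n + h/2, p_n + (h/2)·k1); k3 = f(t_n + h/2, p_n + (h/2)·k2); k4 = f(t_n + h, p_n + h·k3); p_{n+1} = p_n + (h/6)·(k1 + 2k2 + 2k3 + k4).
t=0.000000, p=0.630000:
  k1 = f(0.000000, 0.630000) = 1.480500
  k2 = f(0.155000, 0.859478) = 2.019772
  k3 = f(0.155000, 0.943065) = 2.216202
  k4 = f(0.310000, 1.317023) = 3.095003
  p ← 0.630000 + (0.31/6)·(k1 + 2k2 + 2k3 + k4) = 1.304118
p(0.31) ≈ 1.3041

1.3041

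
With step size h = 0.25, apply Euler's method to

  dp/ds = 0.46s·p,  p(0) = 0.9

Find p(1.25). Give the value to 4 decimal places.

Euler: p_{n+1} = p_n + h·f(s_n, p_n).
s=0.000000, p=0.900000: f=0.000000 → p ← 0.900000 + 0.25·0.000000 = 0.900000
s=0.250000, p=0.900000: f=0.103500 → p ← 0.900000 + 0.25·0.103500 = 0.925875
s=0.500000, p=0.925875: f=0.212951 → p ← 0.925875 + 0.25·0.212951 = 0.979113
s=0.750000, p=0.979113: f=0.337794 → p ← 0.979113 + 0.25·0.337794 = 1.063561
s=1.000000, p=1.063561: f=0.489238 → p ← 1.063561 + 0.25·0.489238 = 1.185871
p(1.25) ≈ 1.1859

1.1859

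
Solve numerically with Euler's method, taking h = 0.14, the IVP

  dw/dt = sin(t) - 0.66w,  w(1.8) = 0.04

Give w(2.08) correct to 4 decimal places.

0.2873

Euler: w_{n+1} = w_n + h·f(t_n, w_n).
t=1.800000, w=0.040000: f=0.947448 → w ← 0.040000 + 0.14·0.947448 = 0.172643
t=1.940000, w=0.172643: f=0.818671 → w ← 0.172643 + 0.14·0.818671 = 0.287257
w(2.08) ≈ 0.2873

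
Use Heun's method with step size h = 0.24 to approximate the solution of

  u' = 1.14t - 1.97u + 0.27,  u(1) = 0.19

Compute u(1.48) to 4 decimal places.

Heun: k1 = f(t_n, u_n); k2 = f(t_n + h, u_n + h·k1); u_{n+1} = u_n + (h/2)·(k1 + k2).
t=1.000000, u=0.190000:
  k1 = f(1.000000, 0.190000) = 1.035700
  k2 = f(1.240000, 0.438568) = 0.819621
  u ← 0.190000 + (0.24/2)·(1.035700 + 0.819621) = 0.412639
t=1.240000, u=0.412639:
  k1 = f(1.240000, 0.412639) = 0.870702
  k2 = f(1.480000, 0.621607) = 0.732634
  u ← 0.412639 + (0.24/2)·(0.870702 + 0.732634) = 0.605039
u(1.48) ≈ 0.6050

0.6050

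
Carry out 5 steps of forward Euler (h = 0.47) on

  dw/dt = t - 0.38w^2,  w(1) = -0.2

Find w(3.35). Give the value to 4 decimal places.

Euler: w_{n+1} = w_n + h·f(t_n, w_n).
t=1.000000, w=-0.200000: f=0.984800 → w ← -0.200000 + 0.47·0.984800 = 0.262856
t=1.470000, w=0.262856: f=1.443745 → w ← 0.262856 + 0.47·1.443745 = 0.941416
t=1.940000, w=0.941416: f=1.603220 → w ← 0.941416 + 0.47·1.603220 = 1.694929
t=2.410000, w=1.694929: f=1.318342 → w ← 1.694929 + 0.47·1.318342 = 2.314550
t=2.880000, w=2.314550: f=0.844287 → w ← 2.314550 + 0.47·0.844287 = 2.711364
w(3.35) ≈ 2.7114

2.7114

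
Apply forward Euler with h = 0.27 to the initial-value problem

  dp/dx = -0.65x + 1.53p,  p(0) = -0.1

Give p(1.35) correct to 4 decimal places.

Euler: p_{n+1} = p_n + h·f(x_n, p_n).
x=0.000000, p=-0.100000: f=-0.153000 → p ← -0.100000 + 0.27·(-0.153000) = -0.141310
x=0.270000, p=-0.141310: f=-0.391704 → p ← -0.141310 + 0.27·(-0.391704) = -0.247070
x=0.540000, p=-0.247070: f=-0.729017 → p ← -0.247070 + 0.27·(-0.729017) = -0.443905
x=0.810000, p=-0.443905: f=-1.205674 → p ← -0.443905 + 0.27·(-1.205674) = -0.769437
x=1.080000, p=-0.769437: f=-1.879239 → p ← -0.769437 + 0.27·(-1.879239) = -1.276831
p(1.35) ≈ -1.2768

-1.2768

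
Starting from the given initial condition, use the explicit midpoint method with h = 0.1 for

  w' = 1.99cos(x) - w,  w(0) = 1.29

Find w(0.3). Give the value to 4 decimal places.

Midpoint: k1 = f(x_n, w_n); k2 = f(x_n + h/2, w_n + (h/2)·k1); w_{n+1} = w_n + h·k2.
x=0.000000, w=1.290000:
  k1 = f(0.000000, 1.290000) = 0.700000
  k2 = f(0.050000, 1.325000) = 0.662513
  w ← 1.290000 + 0.1·0.662513 = 1.356251
x=0.100000, w=1.356251:
  k1 = f(0.100000, 1.356251) = 0.623807
  k2 = f(0.150000, 1.387442) = 0.580213
  w ← 1.356251 + 0.1·0.580213 = 1.414273
x=0.200000, w=1.414273:
  k1 = f(0.200000, 1.414273) = 0.536060
  k2 = f(0.250000, 1.441076) = 0.487060
  w ← 1.414273 + 0.1·0.487060 = 1.462979
w(0.3) ≈ 1.4630

1.4630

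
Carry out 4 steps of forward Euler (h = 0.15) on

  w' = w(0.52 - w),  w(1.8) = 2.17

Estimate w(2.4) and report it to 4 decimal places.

1.0696

Euler: w_{n+1} = w_n + h·f(x_n, w_n).
x=1.800000, w=2.170000: f=-3.580500 → w ← 2.170000 + 0.15·(-3.580500) = 1.632925
x=1.950000, w=1.632925: f=-1.817323 → w ← 1.632925 + 0.15·(-1.817323) = 1.360327
x=2.100000, w=1.360327: f=-1.143118 → w ← 1.360327 + 0.15·(-1.143118) = 1.188859
x=2.250000, w=1.188859: f=-0.795179 → w ← 1.188859 + 0.15·(-0.795179) = 1.069582
w(2.4) ≈ 1.0696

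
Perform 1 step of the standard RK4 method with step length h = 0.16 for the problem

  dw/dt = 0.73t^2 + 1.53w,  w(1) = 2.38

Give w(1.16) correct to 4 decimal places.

3.1938

RK4: k1 = f(t_n, w_n); k2 = f(t_n + h/2, w_n + (h/2)·k1); k3 = f(t_n + h/2, w_n + (h/2)·k2); k4 = f(t_n + h, w_n + h·k3); w_{n+1} = w_n + (h/6)·(k1 + 2k2 + 2k3 + k4).
t=1.000000, w=2.380000:
  k1 = f(1.000000, 2.380000) = 4.371400
  k2 = f(1.080000, 2.729712) = 5.027931
  k3 = f(1.080000, 2.782235) = 5.108291
  k4 = f(1.160000, 3.197327) = 5.874198
  w ← 2.380000 + (0.16/6)·(k1 + 2k2 + 2k3 + k4) = 3.193814
w(1.16) ≈ 3.1938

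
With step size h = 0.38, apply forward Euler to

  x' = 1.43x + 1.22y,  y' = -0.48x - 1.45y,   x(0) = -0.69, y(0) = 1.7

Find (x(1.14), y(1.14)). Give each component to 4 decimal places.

Euler on (x,y): x_{n+1} = x_n + h·x', y_{n+1} = y_n + h·y'.
0.000000: (-0.690000, 1.700000); f=(1.087300, -2.133800) → (-0.276826, 0.889156)
0.380000: (-0.276826, 0.889156); f=(0.688909, -1.156400) → (-0.015041, 0.449724)
0.760000: (-0.015041, 0.449724); f=(0.527155, -0.644881) → (0.185279, 0.204670)
(x(1.14), y(1.14)) ≈ (0.1853, 0.2047)

0.1853, 0.2047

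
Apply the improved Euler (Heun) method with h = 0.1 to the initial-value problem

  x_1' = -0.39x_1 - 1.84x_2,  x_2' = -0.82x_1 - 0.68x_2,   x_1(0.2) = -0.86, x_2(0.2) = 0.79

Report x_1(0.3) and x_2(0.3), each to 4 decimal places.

Heun on (x_1,x_2): k1 = f(s_n, state_n); k2 = f(s_n + h, state_n + h·k1); state_{n+1} = state_n + (h/2)·(k1 + k2).
0.200000: (-0.860000, 0.790000)
  k1 = (-1.118200, 0.168000)
  predictor → (-0.971820, 0.806800)
  k2 = (-1.105502, 0.248268)
  → (-0.971185, 0.810813)
(x_1(0.3), x_2(0.3)) ≈ (-0.9712, 0.8108)

-0.9712, 0.8108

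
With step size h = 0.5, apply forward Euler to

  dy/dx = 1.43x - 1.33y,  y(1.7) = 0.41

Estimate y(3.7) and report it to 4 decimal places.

Euler: y_{n+1} = y_n + h·f(x_n, y_n).
x=1.700000, y=0.410000: f=1.885700 → y ← 0.410000 + 0.5·1.885700 = 1.352850
x=2.200000, y=1.352850: f=1.346710 → y ← 1.352850 + 0.5·1.346710 = 2.026205
x=2.700000, y=2.026205: f=1.166148 → y ← 2.026205 + 0.5·1.166148 = 2.609279
x=3.200000, y=2.609279: f=1.105659 → y ← 2.609279 + 0.5·1.105659 = 3.162108
y(3.7) ≈ 3.1621

3.1621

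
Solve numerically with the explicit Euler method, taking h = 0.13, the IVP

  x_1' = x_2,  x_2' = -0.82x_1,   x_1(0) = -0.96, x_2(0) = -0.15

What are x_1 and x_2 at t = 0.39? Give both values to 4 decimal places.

Euler on (x_1,x_2): x_1_{n+1} = x_1_n + h·x_1', x_2_{n+1} = x_2_n + h·x_2'.
0.000000: (-0.960000, -0.150000); f=(-0.150000, 0.787200) → (-0.979500, -0.047664)
0.130000: (-0.979500, -0.047664); f=(-0.047664, 0.803190) → (-0.985696, 0.056751)
0.260000: (-0.985696, 0.056751); f=(0.056751, 0.808271) → (-0.978319, 0.161826)
(x_1(0.39), x_2(0.39)) ≈ (-0.9783, 0.1618)

-0.9783, 0.1618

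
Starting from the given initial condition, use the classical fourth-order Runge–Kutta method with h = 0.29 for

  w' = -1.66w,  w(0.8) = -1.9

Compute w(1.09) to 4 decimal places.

-1.1744

RK4: k1 = f(x_n, w_n); k2 = f(x_n + h/2, w_n + (h/2)·k1); k3 = f(x_n + h/2, w_n + (h/2)·k2); k4 = f(x_n + h, w_n + h·k3); w_{n+1} = w_n + (h/6)·(k1 + 2k2 + 2k3 + k4).
x=0.800000, w=-1.900000:
  k1 = f(0.800000, -1.900000) = 3.154000
  k2 = f(0.945000, -1.442670) = 2.394832
  k3 = f(0.945000, -1.552749) = 2.577564
  k4 = f(1.090000, -1.152506) = 1.913161
  w ← -1.900000 + (0.29/6)·(k1 + 2k2 + 2k3 + k4) = -1.174422
w(1.09) ≈ -1.1744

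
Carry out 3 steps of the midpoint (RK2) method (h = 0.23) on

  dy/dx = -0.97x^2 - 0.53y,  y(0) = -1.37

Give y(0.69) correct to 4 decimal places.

-1.0474

Midpoint: k1 = f(x_n, y_n); k2 = f(x_n + h/2, y_n + (h/2)·k1); y_{n+1} = y_n + h·k2.
x=0.000000, y=-1.370000:
  k1 = f(0.000000, -1.370000) = 0.726100
  k2 = f(0.115000, -1.286498) = 0.669016
  y ← -1.370000 + 0.23·0.669016 = -1.216126
x=0.230000, y=-1.216126:
  k1 = f(0.230000, -1.216126) = 0.593234
  k2 = f(0.345000, -1.147904) = 0.492935
  y ← -1.216126 + 0.23·0.492935 = -1.102751
x=0.460000, y=-1.102751:
  k1 = f(0.460000, -1.102751) = 0.379206
  k2 = f(0.575000, -1.059143) = 0.240639
  y ← -1.102751 + 0.23·0.240639 = -1.047404
y(0.69) ≈ -1.0474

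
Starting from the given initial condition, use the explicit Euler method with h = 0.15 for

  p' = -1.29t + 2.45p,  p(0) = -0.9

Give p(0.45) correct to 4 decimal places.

Euler: p_{n+1} = p_n + h·f(t_n, p_n).
t=0.000000, p=-0.900000: f=-2.205000 → p ← -0.900000 + 0.15·(-2.205000) = -1.230750
t=0.150000, p=-1.230750: f=-3.208838 → p ← -1.230750 + 0.15·(-3.208838) = -1.712076
t=0.300000, p=-1.712076: f=-4.581585 → p ← -1.712076 + 0.15·(-4.581585) = -2.399313
p(0.45) ≈ -2.3993

-2.3993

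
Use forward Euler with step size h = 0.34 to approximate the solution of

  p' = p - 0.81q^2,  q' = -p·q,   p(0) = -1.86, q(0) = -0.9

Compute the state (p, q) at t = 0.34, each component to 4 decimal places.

Euler on (p,q): p_{n+1} = p_n + h·p', q_{n+1} = q_n + h·q'.
0.000000: (-1.860000, -0.900000); f=(-2.516100, -1.674000) → (-2.715474, -1.469160)
(p(0.34), q(0.34)) ≈ (-2.7155, -1.4692)

-2.7155, -1.4692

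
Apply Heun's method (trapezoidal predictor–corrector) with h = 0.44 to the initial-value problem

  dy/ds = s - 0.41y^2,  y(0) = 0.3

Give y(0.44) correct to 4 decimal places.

Heun: k1 = f(s_n, y_n); k2 = f(s_n + h, y_n + h·k1); y_{n+1} = y_n + (h/2)·(k1 + k2).
s=0.000000, y=0.300000:
  k1 = f(0.000000, 0.300000) = -0.036900
  k2 = f(0.440000, 0.283764) = 0.406986
  y ← 0.300000 + (0.44/2)·(-0.036900 + 0.406986) = 0.381419
y(0.44) ≈ 0.3814

0.3814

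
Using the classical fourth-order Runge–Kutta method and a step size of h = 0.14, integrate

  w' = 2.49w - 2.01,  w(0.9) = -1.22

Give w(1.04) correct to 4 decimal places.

RK4: k1 = f(x_n, w_n); k2 = f(x_n + h/2, w_n + (h/2)·k1); k3 = f(x_n + h/2, w_n + (h/2)·k2); k4 = f(x_n + h, w_n + h·k3); w_{n+1} = w_n + (h/6)·(k1 + 2k2 + 2k3 + k4).
x=0.900000, w=-1.220000:
  k1 = f(0.900000, -1.220000) = -5.047800
  k2 = f(0.970000, -1.573346) = -5.927632
  k3 = f(0.970000, -1.634934) = -6.080986
  k4 = f(1.040000, -2.071338) = -7.167632
  w ← -1.220000 + (0.14/6)·(k1 + 2k2 + 2k3 + k4) = -2.065429
w(1.04) ≈ -2.0654

-2.0654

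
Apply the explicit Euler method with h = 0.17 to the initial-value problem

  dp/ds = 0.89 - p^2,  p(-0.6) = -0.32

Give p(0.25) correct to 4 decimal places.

0.3994

Euler: p_{n+1} = p_n + h·f(s_n, p_n).
s=-0.600000, p=-0.320000: f=0.787600 → p ← -0.320000 + 0.17·0.787600 = -0.186108
s=-0.430000, p=-0.186108: f=0.855364 → p ← -0.186108 + 0.17·0.855364 = -0.040696
s=-0.260000, p=-0.040696: f=0.888344 → p ← -0.040696 + 0.17·0.888344 = 0.110322
s=-0.090000, p=0.110322: f=0.877829 → p ← 0.110322 + 0.17·0.877829 = 0.259553
s=0.080000, p=0.259553: f=0.822632 → p ← 0.259553 + 0.17·0.822632 = 0.399401
p(0.25) ≈ 0.3994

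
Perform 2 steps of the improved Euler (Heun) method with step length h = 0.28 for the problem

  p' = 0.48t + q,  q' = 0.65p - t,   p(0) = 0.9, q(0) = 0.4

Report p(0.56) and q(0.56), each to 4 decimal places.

1.2758, 0.6260

Heun on (p,q): k1 = f(t_n, state_n); k2 = f(t_n + h, state_n + h·k1); state_{n+1} = state_n + (h/2)·(k1 + k2).
0.000000: (0.900000, 0.400000)
  k1 = (0.400000, 0.585000)
  predictor → (1.012000, 0.563800)
  k2 = (0.698200, 0.377800)
  → (1.053748, 0.534792)
0.280000: (1.053748, 0.534792)
  k1 = (0.669192, 0.404936)
  predictor → (1.241122, 0.648174)
  k2 = (0.916974, 0.246729)
  → (1.275811, 0.626025)
(p(0.56), q(0.56)) ≈ (1.2758, 0.6260)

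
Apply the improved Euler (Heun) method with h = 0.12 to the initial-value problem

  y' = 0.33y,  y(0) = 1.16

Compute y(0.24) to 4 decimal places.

Heun: k1 = f(s_n, y_n); k2 = f(s_n + h, y_n + h·k1); y_{n+1} = y_n + (h/2)·(k1 + k2).
s=0.000000, y=1.160000:
  k1 = f(0.000000, 1.160000) = 0.382800
  k2 = f(0.120000, 1.205936) = 0.397959
  y ← 1.160000 + (0.12/2)·(0.382800 + 0.397959) = 1.206846
s=0.120000, y=1.206846:
  k1 = f(0.120000, 1.206846) = 0.398259
  k2 = f(0.240000, 1.254637) = 0.414030
  y ← 1.206846 + (0.12/2)·(0.398259 + 0.414030) = 1.255583
y(0.24) ≈ 1.2556

1.2556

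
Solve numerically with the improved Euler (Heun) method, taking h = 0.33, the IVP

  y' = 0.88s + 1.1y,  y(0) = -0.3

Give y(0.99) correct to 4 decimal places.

-0.2728

Heun: k1 = f(s_n, y_n); k2 = f(s_n + h, y_n + h·k1); y_{n+1} = y_n + (h/2)·(k1 + k2).
s=0.000000, y=-0.300000:
  k1 = f(0.000000, -0.300000) = -0.330000
  k2 = f(0.330000, -0.408900) = -0.159390
  y ← -0.300000 + (0.33/2)·(-0.330000 + (-0.159390)) = -0.380749
s=0.330000, y=-0.380749:
  k1 = f(0.330000, -0.380749) = -0.128424
  k2 = f(0.660000, -0.423129) = 0.115358
  y ← -0.380749 + (0.33/2)·(-0.128424 + 0.115358) = -0.382905
s=0.660000, y=-0.382905:
  k1 = f(0.660000, -0.382905) = 0.159604
  k2 = f(0.990000, -0.330236) = 0.507940
  y ← -0.382905 + (0.33/2)·(0.159604 + 0.507940) = -0.272760
y(0.99) ≈ -0.2728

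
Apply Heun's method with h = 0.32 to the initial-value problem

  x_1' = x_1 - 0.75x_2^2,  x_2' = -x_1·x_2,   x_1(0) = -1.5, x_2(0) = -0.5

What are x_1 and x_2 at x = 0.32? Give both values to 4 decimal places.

Heun on (x_1,x_2): k1 = f(x_n, state_n); k2 = f(x_n + h, state_n + h·k1); state_{n+1} = state_n + (h/2)·(k1 + k2).
0.000000: (-1.500000, -0.500000)
  k1 = (-1.687500, -0.750000)
  predictor → (-2.040000, -0.740000)
  k2 = (-2.450700, -1.509600)
  → (-2.162112, -0.861536)
(x_1(0.32), x_2(0.32)) ≈ (-2.1621, -0.8615)

-2.1621, -0.8615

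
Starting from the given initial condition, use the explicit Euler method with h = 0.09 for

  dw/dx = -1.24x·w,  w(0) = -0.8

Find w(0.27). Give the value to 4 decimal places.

Euler: w_{n+1} = w_n + h·f(x_n, w_n).
x=0.000000, w=-0.800000: f=0.000000 → w ← -0.800000 + 0.09·0.000000 = -0.800000
x=0.090000, w=-0.800000: f=0.089280 → w ← -0.800000 + 0.09·0.089280 = -0.791965
x=0.180000, w=-0.791965: f=0.176767 → w ← -0.791965 + 0.09·0.176767 = -0.776056
w(0.27) ≈ -0.7761

-0.7761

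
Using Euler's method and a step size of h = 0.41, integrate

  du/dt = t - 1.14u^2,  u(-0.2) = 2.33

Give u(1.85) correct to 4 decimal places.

0.9196

Euler: u_{n+1} = u_n + h·f(t_n, u_n).
t=-0.200000, u=2.330000: f=-6.388946 → u ← 2.330000 + 0.41·(-6.388946) = -0.289468
t=0.210000, u=-0.289468: f=0.114478 → u ← -0.289468 + 0.41·0.114478 = -0.242532
t=0.620000, u=-0.242532: f=0.552943 → u ← -0.242532 + 0.41·0.552943 = -0.015825
t=1.030000, u=-0.015825: f=1.029714 → u ← -0.015825 + 0.41·1.029714 = 0.406358
t=1.440000, u=0.406358: f=1.251756 → u ← 0.406358 + 0.41·1.251756 = 0.919577
u(1.85) ≈ 0.9196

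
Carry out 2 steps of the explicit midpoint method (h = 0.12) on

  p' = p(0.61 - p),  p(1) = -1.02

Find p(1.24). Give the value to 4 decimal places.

Midpoint: k1 = f(x_n, p_n); k2 = f(x_n + h/2, p_n + (h/2)·k1); p_{n+1} = p_n + h·k2.
x=1.000000, p=-1.020000:
  k1 = f(1.000000, -1.020000) = -1.662600
  k2 = f(1.060000, -1.119756) = -1.936905
  p ← -1.020000 + 0.12·(-1.936905) = -1.252429
x=1.120000, p=-1.252429:
  k1 = f(1.120000, -1.252429) = -2.332559
  k2 = f(1.180000, -1.392382) = -2.788081
  p ← -1.252429 + 0.12·(-2.788081) = -1.586998
p(1.24) ≈ -1.5870

-1.5870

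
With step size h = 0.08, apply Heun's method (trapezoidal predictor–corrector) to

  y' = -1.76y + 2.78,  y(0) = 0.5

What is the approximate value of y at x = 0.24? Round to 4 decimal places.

Heun: k1 = f(x_n, y_n); k2 = f(x_n + h, y_n + h·k1); y_{n+1} = y_n + (h/2)·(k1 + k2).
x=0.000000, y=0.500000:
  k1 = f(0.000000, 0.500000) = 1.900000
  k2 = f(0.080000, 0.652000) = 1.632480
  y ← 0.500000 + (0.08/2)·(1.900000 + 1.632480) = 0.641299
x=0.080000, y=0.641299:
  k1 = f(0.080000, 0.641299) = 1.651313
  k2 = f(0.160000, 0.773404) = 1.418808
  y ← 0.641299 + (0.08/2)·(1.651313 + 1.418808) = 0.764104
x=0.160000, y=0.764104:
  k1 = f(0.160000, 0.764104) = 1.435177
  k2 = f(0.240000, 0.878918) = 1.233104
  y ← 0.764104 + (0.08/2)·(1.435177 + 1.233104) = 0.870835
y(0.24) ≈ 0.8708

0.8708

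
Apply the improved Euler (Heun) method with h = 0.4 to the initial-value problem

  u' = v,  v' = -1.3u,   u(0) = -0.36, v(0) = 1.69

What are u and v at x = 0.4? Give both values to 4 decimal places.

0.3534, 1.7014

Heun on (u,v): k1 = f(x_n, state_n); k2 = f(x_n + h, state_n + h·k1); state_{n+1} = state_n + (h/2)·(k1 + k2).
0.000000: (-0.360000, 1.690000)
  k1 = (1.690000, 0.468000)
  predictor → (0.316000, 1.877200)
  k2 = (1.877200, -0.410800)
  → (0.353440, 1.701440)
(u(0.4), v(0.4)) ≈ (0.3534, 1.7014)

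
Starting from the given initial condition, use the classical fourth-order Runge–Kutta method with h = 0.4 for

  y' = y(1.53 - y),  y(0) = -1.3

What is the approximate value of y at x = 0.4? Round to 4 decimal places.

RK4: k1 = f(x_n, y_n); k2 = f(x_n + h/2, y_n + (h/2)·k1); k3 = f(x_n + h/2, y_n + (h/2)·k2); k4 = f(x_n + h, y_n + h·k3); y_{n+1} = y_n + (h/6)·(k1 + 2k2 + 2k3 + k4).
x=0.000000, y=-1.300000:
  k1 = f(0.000000, -1.300000) = -3.679000
  k2 = f(0.200000, -2.035800) = -7.259256
  k3 = f(0.200000, -2.751851) = -11.783017
  k4 = f(0.400000, -6.013207) = -45.358862
  y ← -1.300000 + (0.4/6)·(k1 + 2k2 + 2k3 + k4) = -7.108160
y(0.4) ≈ -7.1082

-7.1082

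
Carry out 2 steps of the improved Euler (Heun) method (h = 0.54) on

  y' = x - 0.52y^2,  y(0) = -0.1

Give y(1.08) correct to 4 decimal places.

Heun: k1 = f(x_n, y_n); k2 = f(x_n + h, y_n + h·k1); y_{n+1} = y_n + (h/2)·(k1 + k2).
x=0.000000, y=-0.100000:
  k1 = f(0.000000, -0.100000) = -0.005200
  k2 = f(0.540000, -0.102808) = 0.534504
  y ← -0.100000 + (0.54/2)·(-0.005200 + 0.534504) = 0.042912
x=0.540000, y=0.042912:
  k1 = f(0.540000, 0.042912) = 0.539042
  k2 = f(1.080000, 0.333995) = 1.021993
  y ← 0.042912 + (0.54/2)·(0.539042 + 1.021993) = 0.464392
y(1.08) ≈ 0.4644

0.4644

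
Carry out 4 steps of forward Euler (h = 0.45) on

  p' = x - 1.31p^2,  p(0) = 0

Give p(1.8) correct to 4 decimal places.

Euler: p_{n+1} = p_n + h·f(x_n, p_n).
x=0.000000, p=0.000000: f=0.000000 → p ← 0.000000 + 0.45·0.000000 = 0.000000
x=0.450000, p=0.000000: f=0.450000 → p ← 0.000000 + 0.45·0.450000 = 0.202500
x=0.900000, p=0.202500: f=0.846282 → p ← 0.202500 + 0.45·0.846282 = 0.583327
x=1.350000, p=0.583327: f=0.904246 → p ← 0.583327 + 0.45·0.904246 = 0.990238
p(1.8) ≈ 0.9902

0.9902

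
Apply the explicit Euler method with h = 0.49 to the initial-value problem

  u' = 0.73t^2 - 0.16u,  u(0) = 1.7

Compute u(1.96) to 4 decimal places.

2.3889

Euler: u_{n+1} = u_n + h·f(t_n, u_n).
t=0.000000, u=1.700000: f=-0.272000 → u ← 1.700000 + 0.49·(-0.272000) = 1.566720
t=0.490000, u=1.566720: f=-0.075402 → u ← 1.566720 + 0.49·(-0.075402) = 1.529773
t=0.980000, u=1.529773: f=0.456328 → u ← 1.529773 + 0.49·0.456328 = 1.753374
t=1.470000, u=1.753374: f=1.296917 → u ← 1.753374 + 0.49·1.296917 = 2.388863
u(1.96) ≈ 2.3889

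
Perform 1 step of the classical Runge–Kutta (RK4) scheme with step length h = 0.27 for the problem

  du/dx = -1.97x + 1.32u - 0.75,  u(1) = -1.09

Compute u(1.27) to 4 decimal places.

-2.5200

RK4: k1 = f(x_n, u_n); k2 = f(x_n + h/2, u_n + (h/2)·k1); k3 = f(x_n + h/2, u_n + (h/2)·k2); k4 = f(x_n + h, u_n + h·k3); u_{n+1} = u_n + (h/6)·(k1 + 2k2 + 2k3 + k4).
x=1.000000, u=-1.090000:
  k1 = f(1.000000, -1.090000) = -4.158800
  k2 = f(1.135000, -1.651438) = -5.165848
  k3 = f(1.135000, -1.787390) = -5.345304
  k4 = f(1.270000, -2.533232) = -6.595766
  u ← -1.090000 + (0.27/6)·(k1 + 2k2 + 2k3 + k4) = -2.519959
u(1.27) ≈ -2.5200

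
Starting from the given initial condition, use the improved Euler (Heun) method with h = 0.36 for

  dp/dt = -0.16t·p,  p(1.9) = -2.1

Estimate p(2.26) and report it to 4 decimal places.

Heun: k1 = f(t_n, p_n); k2 = f(t_n + h, p_n + h·k1); p_{n+1} = p_n + (h/2)·(k1 + k2).
t=1.900000, p=-2.100000:
  k1 = f(1.900000, -2.100000) = 0.638400
  k2 = f(2.260000, -1.870176) = 0.676256
  p ← -2.100000 + (0.36/2)·(0.638400 + 0.676256) = -1.863362
p(2.26) ≈ -1.8634

-1.8634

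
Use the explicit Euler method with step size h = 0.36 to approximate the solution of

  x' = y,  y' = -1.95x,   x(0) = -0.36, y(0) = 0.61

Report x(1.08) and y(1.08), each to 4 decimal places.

Euler on (x,y): x_{n+1} = x_n + h·x', y_{n+1} = y_n + h·y'.
0.000000: (-0.360000, 0.610000); f=(0.610000, 0.702000) → (-0.140400, 0.862720)
0.360000: (-0.140400, 0.862720); f=(0.862720, 0.273780) → (0.170179, 0.961281)
0.720000: (0.170179, 0.961281); f=(0.961281, -0.331849) → (0.516240, 0.841815)
(x(1.08), y(1.08)) ≈ (0.5162, 0.8418)

0.5162, 0.8418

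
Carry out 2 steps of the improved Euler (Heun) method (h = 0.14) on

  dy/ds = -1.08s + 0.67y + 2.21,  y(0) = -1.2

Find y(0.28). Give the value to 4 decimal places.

-0.8120

Heun: k1 = f(s_n, y_n); k2 = f(s_n + h, y_n + h·k1); y_{n+1} = y_n + (h/2)·(k1 + k2).
s=0.000000, y=-1.200000:
  k1 = f(0.000000, -1.200000) = 1.406000
  k2 = f(0.140000, -1.003160) = 1.386683
  y ← -1.200000 + (0.14/2)·(1.406000 + 1.386683) = -1.004512
s=0.140000, y=-1.004512:
  k1 = f(0.140000, -1.004512) = 1.385777
  k2 = f(0.280000, -0.810503) = 1.364563
  y ← -1.004512 + (0.14/2)·(1.385777 + 1.364563) = -0.811988
y(0.28) ≈ -0.8120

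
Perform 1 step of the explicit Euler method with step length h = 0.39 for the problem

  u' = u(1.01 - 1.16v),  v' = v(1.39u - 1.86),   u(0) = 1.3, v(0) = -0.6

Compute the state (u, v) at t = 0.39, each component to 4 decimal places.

2.1649, -0.5876

Euler on (u,v): u_{n+1} = u_n + h·u', v_{n+1} = v_n + h·v'.
0.000000: (1.300000, -0.600000); f=(2.217800, 0.031800) → (2.164942, -0.587598)
(u(0.39), v(0.39)) ≈ (2.1649, -0.5876)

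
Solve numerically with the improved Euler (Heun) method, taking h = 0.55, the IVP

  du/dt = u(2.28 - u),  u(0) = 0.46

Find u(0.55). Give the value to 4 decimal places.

Heun: k1 = f(t_n, u_n); k2 = f(t_n + h, u_n + h·k1); u_{n+1} = u_n + (h/2)·(k1 + k2).
t=0.000000, u=0.460000:
  k1 = f(0.000000, 0.460000) = 0.837200
  k2 = f(0.550000, 0.920460) = 1.251402
  u ← 0.460000 + (0.55/2)·(0.837200 + 1.251402) = 1.034366
u(0.55) ≈ 1.0344

1.0344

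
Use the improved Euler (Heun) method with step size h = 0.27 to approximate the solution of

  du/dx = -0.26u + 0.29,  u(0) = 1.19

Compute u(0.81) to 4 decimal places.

1.1758

Heun: k1 = f(x_n, u_n); k2 = f(x_n + h, u_n + h·k1); u_{n+1} = u_n + (h/2)·(k1 + k2).
x=0.000000, u=1.190000:
  k1 = f(0.000000, 1.190000) = -0.019400
  k2 = f(0.270000, 1.184762) = -0.018038
  u ← 1.190000 + (0.27/2)·(-0.019400 + (-0.018038)) = 1.184946
x=0.270000, u=1.184946:
  k1 = f(0.270000, 1.184946) = -0.018086
  k2 = f(0.540000, 1.180063) = -0.016816
  u ← 1.184946 + (0.27/2)·(-0.018086 + (-0.016816)) = 1.180234
x=0.540000, u=1.180234:
  k1 = f(0.540000, 1.180234) = -0.016861
  k2 = f(0.810000, 1.175682) = -0.015677
  u ← 1.180234 + (0.27/2)·(-0.016861 + (-0.015677)) = 1.175841
u(0.81) ≈ 1.1758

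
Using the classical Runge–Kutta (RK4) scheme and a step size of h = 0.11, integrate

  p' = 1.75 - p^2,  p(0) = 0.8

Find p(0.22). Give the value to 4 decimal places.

1.0028

RK4: k1 = f(t_n, p_n); k2 = f(t_n + h/2, p_n + (h/2)·k1); k3 = f(t_n + h/2, p_n + (h/2)·k2); k4 = f(t_n + h, p_n + h·k3); p_{n+1} = p_n + (h/6)·(k1 + 2k2 + 2k3 + k4).
t=0.000000, p=0.800000:
  k1 = f(0.000000, 0.800000) = 1.110000
  k2 = f(0.055000, 0.861050) = 1.008593
  k3 = f(0.055000, 0.855473) = 1.018167
  k4 = f(0.110000, 0.911998) = 0.918259
  p ← 0.800000 + (0.11/6)·(k1 + 2k2 + 2k3 + k4) = 0.911499
t=0.110000, p=0.911499:
  k1 = f(0.110000, 0.911499) = 0.919169
  k2 = f(0.165000, 0.962054) = 0.824453
  k3 = f(0.165000, 0.956844) = 0.834449
  k4 = f(0.220000, 1.003289) = 0.743412
  p ← 0.911499 + (0.11/6)·(k1 + 2k2 + 2k3 + k4) = 1.002806
p(0.22) ≈ 1.0028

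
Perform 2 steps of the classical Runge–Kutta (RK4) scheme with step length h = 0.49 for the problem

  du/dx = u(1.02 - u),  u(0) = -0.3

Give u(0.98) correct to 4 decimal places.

RK4: k1 = f(x_n, u_n); k2 = f(x_n + h/2, u_n + (h/2)·k1); k3 = f(x_n + h/2, u_n + (h/2)·k2); k4 = f(x_n + h, u_n + h·k3); u_{n+1} = u_n + (h/6)·(k1 + 2k2 + 2k3 + k4).
x=0.000000, u=-0.300000:
  k1 = f(0.000000, -0.300000) = -0.396000
  k2 = f(0.245000, -0.397020) = -0.562585
  k3 = f(0.245000, -0.437833) = -0.638288
  k4 = f(0.490000, -0.612761) = -1.000493
  u ← -0.300000 + (0.49/6)·(k1 + 2k2 + 2k3 + k4) = -0.610190
x=0.490000, u=-0.610190:
  k1 = f(0.490000, -0.610190) = -0.994725
  k2 = f(0.735000, -0.853897) = -1.600115
  k3 = f(0.735000, -1.002218) = -2.026703
  k4 = f(0.980000, -1.603274) = -4.205827
  u ← -0.610190 + (0.49/6)·(k1 + 2k2 + 2k3 + k4) = -1.627282
u(0.98) ≈ -1.6273

-1.6273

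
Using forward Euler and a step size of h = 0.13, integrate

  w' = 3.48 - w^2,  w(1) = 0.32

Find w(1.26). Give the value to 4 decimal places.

Euler: w_{n+1} = w_n + h·f(x_n, w_n).
x=1.000000, w=0.320000: f=3.377600 → w ← 0.320000 + 0.13·3.377600 = 0.759088
x=1.130000, w=0.759088: f=2.903785 → w ← 0.759088 + 0.13·2.903785 = 1.136580
w(1.26) ≈ 1.1366

1.1366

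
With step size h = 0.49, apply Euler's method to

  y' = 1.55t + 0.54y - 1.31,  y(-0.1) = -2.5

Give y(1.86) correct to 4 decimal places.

Euler: y_{n+1} = y_n + h·f(t_n, y_n).
t=-0.100000, y=-2.500000: f=-2.815000 → y ← -2.500000 + 0.49·(-2.815000) = -3.879350
t=0.390000, y=-3.879350: f=-2.800349 → y ← -3.879350 + 0.49·(-2.800349) = -5.251521
t=0.880000, y=-5.251521: f=-2.781821 → y ← -5.251521 + 0.49·(-2.781821) = -6.614613
t=1.370000, y=-6.614613: f=-2.758391 → y ← -6.614613 + 0.49·(-2.758391) = -7.966225
y(1.86) ≈ -7.9662

-7.9662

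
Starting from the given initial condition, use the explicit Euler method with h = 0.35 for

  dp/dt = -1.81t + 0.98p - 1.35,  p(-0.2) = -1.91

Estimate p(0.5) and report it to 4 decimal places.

-4.4769

Euler: p_{n+1} = p_n + h·f(t_n, p_n).
t=-0.200000, p=-1.910000: f=-2.859800 → p ← -1.910000 + 0.35·(-2.859800) = -2.910930
t=0.150000, p=-2.910930: f=-4.474211 → p ← -2.910930 + 0.35·(-4.474211) = -4.476904
p(0.5) ≈ -4.4769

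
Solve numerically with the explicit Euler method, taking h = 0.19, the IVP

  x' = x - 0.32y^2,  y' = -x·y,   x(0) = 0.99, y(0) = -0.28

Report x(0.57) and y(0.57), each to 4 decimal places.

Euler on (x,y): x_{n+1} = x_n + h·x', y_{n+1} = y_n + h·y'.
0.000000: (0.990000, -0.280000); f=(0.964912, 0.277200) → (1.173333, -0.227332)
0.190000: (1.173333, -0.227332); f=(1.156796, 0.266736) → (1.393124, -0.176652)
0.380000: (1.393124, -0.176652); f=(1.383139, 0.246098) → (1.655921, -0.129893)
(x(0.57), y(0.57)) ≈ (1.6559, -0.1299)

1.6559, -0.1299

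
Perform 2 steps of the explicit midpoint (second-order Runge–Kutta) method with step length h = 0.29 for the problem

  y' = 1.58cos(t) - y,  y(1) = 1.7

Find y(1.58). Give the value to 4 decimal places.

1.1204

Midpoint: k1 = f(t_n, y_n); k2 = f(t_n + h/2, y_n + (h/2)·k1); y_{n+1} = y_n + h·k2.
t=1.000000, y=1.700000:
  k1 = f(1.000000, 1.700000) = -0.846322
  k2 = f(1.145000, 1.577283) = -0.924670
  y ← 1.700000 + 0.29·(-0.924670) = 1.431846
t=1.290000, y=1.431846:
  k1 = f(1.290000, 1.431846) = -0.993995
  k2 = f(1.435000, 1.287716) = -1.073817
  y ← 1.431846 + 0.29·(-1.073817) = 1.120439
y(1.58) ≈ 1.1204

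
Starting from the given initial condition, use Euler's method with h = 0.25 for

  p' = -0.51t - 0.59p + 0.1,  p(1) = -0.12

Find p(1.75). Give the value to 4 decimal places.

-0.4296

Euler: p_{n+1} = p_n + h·f(t_n, p_n).
t=1.000000, p=-0.120000: f=-0.339200 → p ← -0.120000 + 0.25·(-0.339200) = -0.204800
t=1.250000, p=-0.204800: f=-0.416668 → p ← -0.204800 + 0.25·(-0.416668) = -0.308967
t=1.500000, p=-0.308967: f=-0.482709 → p ← -0.308967 + 0.25·(-0.482709) = -0.429644
p(1.75) ≈ -0.4296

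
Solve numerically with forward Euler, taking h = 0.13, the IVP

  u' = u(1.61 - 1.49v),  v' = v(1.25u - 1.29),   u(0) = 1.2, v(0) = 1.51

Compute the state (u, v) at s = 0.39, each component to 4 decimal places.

0.9054, 1.5602

Euler on (u,v): u_{n+1} = u_n + h·u', v_{n+1} = v_n + h·v'.
0.000000: (1.200000, 1.510000); f=(-0.767880, 0.317100) → (1.100176, 1.551223)
0.130000: (1.100176, 1.551223); f=(-0.771578, 0.132194) → (0.999871, 1.568408)
0.260000: (0.999871, 1.568408); f=(-0.726834, -0.062990) → (0.905382, 1.560220)
(u(0.39), v(0.39)) ≈ (0.9054, 1.5602)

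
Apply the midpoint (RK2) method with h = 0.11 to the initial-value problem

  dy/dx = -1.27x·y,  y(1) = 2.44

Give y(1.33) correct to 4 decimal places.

1.4978

Midpoint: k1 = f(x_n, y_n); k2 = f(x_n + h/2, y_n + (h/2)·k1); y_{n+1} = y_n + h·k2.
x=1.000000, y=2.440000:
  k1 = f(1.000000, 2.440000) = -3.098800
  k2 = f(1.055000, 2.269566) = -3.040878
  y ← 2.440000 + 0.11·(-3.040878) = 2.105503
x=1.110000, y=2.105503:
  k1 = f(1.110000, 2.105503) = -2.968128
  k2 = f(1.165000, 1.942256) = -2.873665
  y ← 2.105503 + 0.11·(-2.873665) = 1.789400
x=1.220000, y=1.789400:
  k1 = f(1.220000, 1.789400) = -2.772497
  k2 = f(1.275000, 1.636913) = -2.650571
  y ← 1.789400 + 0.11·(-2.650571) = 1.497837
y(1.33) ≈ 1.4978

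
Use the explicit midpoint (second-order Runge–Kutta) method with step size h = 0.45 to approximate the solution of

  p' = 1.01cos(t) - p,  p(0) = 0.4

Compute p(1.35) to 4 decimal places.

Midpoint: k1 = f(t_n, p_n); k2 = f(t_n + h/2, p_n + (h/2)·k1); p_{n+1} = p_n + h·k2.
t=0.000000, p=0.400000:
  k1 = f(0.000000, 0.400000) = 0.610000
  k2 = f(0.225000, 0.537250) = 0.447292
  p ← 0.400000 + 0.45·0.447292 = 0.601281
t=0.450000, p=0.601281:
  k1 = f(0.450000, 0.601281) = 0.308170
  k2 = f(0.675000, 0.670620) = 0.117894
  p ← 0.601281 + 0.45·0.117894 = 0.654334
t=0.900000, p=0.654334:
  k1 = f(0.900000, 0.654334) = -0.026508
  k2 = f(1.125000, 0.648370) = -0.212881
  p ← 0.654334 + 0.45·(-0.212881) = 0.558537
p(1.35) ≈ 0.5585

0.5585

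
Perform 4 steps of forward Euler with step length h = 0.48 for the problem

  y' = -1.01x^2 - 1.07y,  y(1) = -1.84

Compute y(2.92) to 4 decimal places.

Euler: y_{n+1} = y_n + h·f(x_n, y_n).
x=1.000000, y=-1.840000: f=0.958800 → y ← -1.840000 + 0.48·0.958800 = -1.379776
x=1.480000, y=-1.379776: f=-0.735944 → y ← -1.379776 + 0.48·(-0.735944) = -1.733029
x=1.960000, y=-1.733029: f=-2.025675 → y ← -1.733029 + 0.48·(-2.025675) = -2.705353
x=2.440000, y=-2.705353: f=-3.118408 → y ← -2.705353 + 0.48·(-3.118408) = -4.202189
y(2.92) ≈ -4.2022

-4.2022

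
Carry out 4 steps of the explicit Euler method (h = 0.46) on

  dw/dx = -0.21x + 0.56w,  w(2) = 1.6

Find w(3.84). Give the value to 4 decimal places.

2.5608

Euler: w_{n+1} = w_n + h·f(x_n, w_n).
x=2.000000, w=1.600000: f=0.476000 → w ← 1.600000 + 0.46·0.476000 = 1.818960
x=2.460000, w=1.818960: f=0.502018 → w ← 1.818960 + 0.46·0.502018 = 2.049888
x=2.920000, w=2.049888: f=0.534737 → w ← 2.049888 + 0.46·0.534737 = 2.295867
x=3.380000, w=2.295867: f=0.575886 → w ← 2.295867 + 0.46·0.575886 = 2.560775
w(3.84) ≈ 2.5608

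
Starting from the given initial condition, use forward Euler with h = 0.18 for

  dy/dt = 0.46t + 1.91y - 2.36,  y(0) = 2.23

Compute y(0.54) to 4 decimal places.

3.6985

Euler: y_{n+1} = y_n + h·f(t_n, y_n).
t=0.000000, y=2.230000: f=1.899300 → y ← 2.230000 + 0.18·1.899300 = 2.571874
t=0.180000, y=2.571874: f=2.635079 → y ← 2.571874 + 0.18·2.635079 = 3.046188
t=0.360000, y=3.046188: f=3.623820 → y ← 3.046188 + 0.18·3.623820 = 3.698476
y(0.54) ≈ 3.6985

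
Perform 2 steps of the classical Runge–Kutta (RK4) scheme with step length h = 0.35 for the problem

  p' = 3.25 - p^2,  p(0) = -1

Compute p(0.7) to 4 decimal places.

1.0105

RK4: k1 = f(s_n, p_n); k2 = f(s_n + h/2, p_n + (h/2)·k1); k3 = f(s_n + h/2, p_n + (h/2)·k2); k4 = f(s_n + h, p_n + h·k3); p_{n+1} = p_n + (h/6)·(k1 + 2k2 + 2k3 + k4).
s=0.000000, p=-1.000000:
  k1 = f(0.000000, -1.000000) = 2.250000
  k2 = f(0.175000, -0.606250) = 2.882461
  k3 = f(0.175000, -0.495569) = 3.004411
  k4 = f(0.350000, 0.051544) = 3.247343
  p ← -1.000000 + (0.35/6)·(k1 + 2k2 + 2k3 + k4) = 0.007480
s=0.350000, p=0.007480:
  k1 = f(0.350000, 0.007480) = 3.249944
  k2 = f(0.525000, 0.576220) = 2.917970
  k3 = f(0.525000, 0.518125) = 2.981547
  k4 = f(0.700000, 1.051021) = 2.145354
  p ← 0.007480 + (0.35/6)·(k1 + 2k2 + 2k3 + k4) = 1.010483
p(0.7) ≈ 1.0105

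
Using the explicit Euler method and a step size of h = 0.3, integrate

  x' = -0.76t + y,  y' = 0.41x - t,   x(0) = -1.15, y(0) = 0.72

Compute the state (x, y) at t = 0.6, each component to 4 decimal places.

-0.8288, 0.3737

Euler on (x,y): x_{n+1} = x_n + h·x', y_{n+1} = y_n + h·y'.
0.000000: (-1.150000, 0.720000); f=(0.720000, -0.471500) → (-0.934000, 0.578550)
0.300000: (-0.934000, 0.578550); f=(0.350550, -0.682940) → (-0.828835, 0.373668)
(x(0.6), y(0.6)) ≈ (-0.8288, 0.3737)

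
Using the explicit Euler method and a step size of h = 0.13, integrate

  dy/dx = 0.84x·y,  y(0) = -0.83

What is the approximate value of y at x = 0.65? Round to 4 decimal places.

Euler: y_{n+1} = y_n + h·f(x_n, y_n).
x=0.000000, y=-0.830000: f=0.000000 → y ← -0.830000 + 0.13·0.000000 = -0.830000
x=0.130000, y=-0.830000: f=-0.090636 → y ← -0.830000 + 0.13·(-0.090636) = -0.841783
x=0.260000, y=-0.841783: f=-0.183845 → y ← -0.841783 + 0.13·(-0.183845) = -0.865683
x=0.390000, y=-0.865683: f=-0.283598 → y ← -0.865683 + 0.13·(-0.283598) = -0.902550
x=0.520000, y=-0.902550: f=-0.394234 → y ← -0.902550 + 0.13·(-0.394234) = -0.953801
y(0.65) ≈ -0.9538

-0.9538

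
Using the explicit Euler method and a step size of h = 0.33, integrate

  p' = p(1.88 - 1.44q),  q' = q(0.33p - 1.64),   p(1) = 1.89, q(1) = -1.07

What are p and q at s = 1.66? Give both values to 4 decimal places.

7.8795, -0.6379

Euler on (p,q): p_{n+1} = p_n + h·p', q_{n+1} = q_n + h·q'.
1.000000: (1.890000, -1.070000); f=(6.465312, 1.087441) → (4.023553, -0.711144)
1.330000: (4.023553, -0.711144); f=(11.684591, 0.222039) → (7.879468, -0.637872)
(p(1.66), q(1.66)) ≈ (7.8795, -0.6379)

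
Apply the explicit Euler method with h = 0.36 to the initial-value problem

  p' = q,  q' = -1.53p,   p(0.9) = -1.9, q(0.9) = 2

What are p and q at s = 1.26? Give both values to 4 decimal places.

Euler on (p,q): p_{n+1} = p_n + h·p', q_{n+1} = q_n + h·q'.
0.900000: (-1.900000, 2.000000); f=(2.000000, 2.907000) → (-1.180000, 3.046520)
(p(1.26), q(1.26)) ≈ (-1.1800, 3.0465)

-1.1800, 3.0465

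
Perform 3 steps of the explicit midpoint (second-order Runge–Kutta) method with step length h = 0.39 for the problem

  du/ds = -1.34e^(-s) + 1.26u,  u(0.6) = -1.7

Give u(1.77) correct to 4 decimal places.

-8.3944

Midpoint: k1 = f(s_n, u_n); k2 = f(s_n + h/2, u_n + (h/2)·k1); u_{n+1} = u_n + h·k2.
s=0.600000, u=-1.700000:
  k1 = f(0.600000, -1.700000) = -2.877408
  k2 = f(0.795000, -2.261094) = -3.454098
  u ← -1.700000 + 0.39·(-3.454098) = -3.047098
s=0.990000, u=-3.047098:
  k1 = f(0.990000, -3.047098) = -4.337256
  k2 = f(1.185000, -3.892863) = -5.314708
  u ← -3.047098 + 0.39·(-5.314708) = -5.119834
s=1.380000, u=-5.119834:
  k1 = f(1.380000, -5.119834) = -6.788106
  k2 = f(1.575000, -6.443515) = -8.396219
  u ← -5.119834 + 0.39·(-8.396219) = -8.394359
u(1.77) ≈ -8.3944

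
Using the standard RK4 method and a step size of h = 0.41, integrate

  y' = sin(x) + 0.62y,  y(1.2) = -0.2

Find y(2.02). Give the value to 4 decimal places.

RK4: k1 = f(x_n, y_n); k2 = f(x_n + h/2, y_n + (h/2)·k1); k3 = f(x_n + h/2, y_n + (h/2)·k2); k4 = f(x_n + h, y_n + h·k3); y_{n+1} = y_n + (h/6)·(k1 + 2k2 + 2k3 + k4).
x=1.200000, y=-0.200000:
  k1 = f(1.200000, -0.200000) = 0.808039
  k2 = f(1.405000, -0.034352) = 0.964989
  k3 = f(1.405000, -0.002177) = 0.984937
  k4 = f(1.610000, 0.203824) = 1.125603
  y ← -0.200000 + (0.41/6)·(k1 + 2k2 + 2k3 + k4) = 0.198622
x=1.610000, y=0.198622:
  k1 = f(1.610000, 0.198622) = 1.122377
  k2 = f(1.815000, 0.428709) = 1.236130
  k3 = f(1.815000, 0.452029) = 1.250588
  k4 = f(2.020000, 0.711363) = 1.341838
  y ← 0.198622 + (0.41/6)·(k1 + 2k2 + 2k3 + k4) = 0.706862
y(2.02) ≈ 0.7069

0.7069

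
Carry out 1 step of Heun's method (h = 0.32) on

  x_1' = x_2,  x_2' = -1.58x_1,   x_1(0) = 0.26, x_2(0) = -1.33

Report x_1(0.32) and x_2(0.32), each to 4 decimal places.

-0.1866, -1.3539

Heun on (x_1,x_2): k1 = f(x_n, state_n); k2 = f(x_n + h, state_n + h·k1); state_{n+1} = state_n + (h/2)·(k1 + k2).
0.000000: (0.260000, -1.330000)
  k1 = (-1.330000, -0.410800)
  predictor → (-0.165600, -1.461456)
  k2 = (-1.461456, 0.261648)
  → (-0.186633, -1.353864)
(x_1(0.32), x_2(0.32)) ≈ (-0.1866, -1.3539)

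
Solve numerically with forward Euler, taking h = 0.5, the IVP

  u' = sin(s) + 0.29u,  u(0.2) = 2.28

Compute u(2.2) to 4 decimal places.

Euler: u_{n+1} = u_n + h·f(s_n, u_n).
s=0.200000, u=2.280000: f=0.859869 → u ← 2.280000 + 0.5·0.859869 = 2.709935
s=0.700000, u=2.709935: f=1.430099 → u ← 2.709935 + 0.5·1.430099 = 3.424984
s=1.200000, u=3.424984: f=1.925284 → u ← 3.424984 + 0.5·1.925284 = 4.387626
s=1.700000, u=4.387626: f=2.264076 → u ← 4.387626 + 0.5·2.264076 = 5.519664
u(2.2) ≈ 5.5197

5.5197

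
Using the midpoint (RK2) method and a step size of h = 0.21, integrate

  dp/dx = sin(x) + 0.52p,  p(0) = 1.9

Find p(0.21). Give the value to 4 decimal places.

2.1408

Midpoint: k1 = f(x_n, p_n); k2 = f(x_n + h/2, p_n + (h/2)·k1); p_{n+1} = p_n + h·k2.
x=0.000000, p=1.900000:
  k1 = f(0.000000, 1.900000) = 0.988000
  k2 = f(0.105000, 2.003740) = 1.146752
  p ← 1.900000 + 0.21·1.146752 = 2.140818
p(0.21) ≈ 2.1408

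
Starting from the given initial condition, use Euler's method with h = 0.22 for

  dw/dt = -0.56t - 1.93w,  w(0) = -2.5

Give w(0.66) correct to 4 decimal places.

Euler: w_{n+1} = w_n + h·f(t_n, w_n).
t=0.000000, w=-2.500000: f=4.825000 → w ← -2.500000 + 0.22·4.825000 = -1.438500
t=0.220000, w=-1.438500: f=2.653105 → w ← -1.438500 + 0.22·2.653105 = -0.854817
t=0.440000, w=-0.854817: f=1.403397 → w ← -0.854817 + 0.22·1.403397 = -0.546070
w(0.66) ≈ -0.5461

-0.5461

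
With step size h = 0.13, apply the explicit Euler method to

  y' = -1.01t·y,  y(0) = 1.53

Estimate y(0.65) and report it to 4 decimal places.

Euler: y_{n+1} = y_n + h·f(t_n, y_n).
t=0.000000, y=1.530000: f=0.000000 → y ← 1.530000 + 0.13·0.000000 = 1.530000
t=0.130000, y=1.530000: f=-0.200889 → y ← 1.530000 + 0.13·(-0.200889) = 1.503884
t=0.260000, y=1.503884: f=-0.394920 → y ← 1.503884 + 0.13·(-0.394920) = 1.452545
t=0.390000, y=1.452545: f=-0.572157 → y ← 1.452545 + 0.13·(-0.572157) = 1.378164
t=0.520000, y=1.378164: f=-0.723812 → y ← 1.378164 + 0.13·(-0.723812) = 1.284069
y(0.65) ≈ 1.2841

1.2841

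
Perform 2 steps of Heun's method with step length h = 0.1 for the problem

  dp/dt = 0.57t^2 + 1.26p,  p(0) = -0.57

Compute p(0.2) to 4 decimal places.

-0.7311

Heun: k1 = f(t_n, p_n); k2 = f(t_n + h, p_n + h·k1); p_{n+1} = p_n + (h/2)·(k1 + k2).
t=0.000000, p=-0.570000:
  k1 = f(0.000000, -0.570000) = -0.718200
  k2 = f(0.100000, -0.641820) = -0.802993
  p ← -0.570000 + (0.1/2)·(-0.718200 + (-0.802993)) = -0.646060
t=0.100000, p=-0.646060:
  k1 = f(0.100000, -0.646060) = -0.808335
  k2 = f(0.200000, -0.726893) = -0.893085
  p ← -0.646060 + (0.1/2)·(-0.808335 + (-0.893085)) = -0.731131
p(0.2) ≈ -0.7311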